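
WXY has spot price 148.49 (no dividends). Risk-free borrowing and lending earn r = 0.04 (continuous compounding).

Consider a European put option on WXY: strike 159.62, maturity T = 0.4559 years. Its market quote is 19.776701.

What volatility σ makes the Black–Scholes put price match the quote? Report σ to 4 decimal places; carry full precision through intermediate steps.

sigma = 0.3733

At σ = 0.3733 the Black–Scholes value reproduces the quote:
σ√T = 0.3733·√0.4559 = 0.252054
d₁ = (ln(S/K) + (r+σ²/2)T) / (σ√T) = (ln(148.49/159.62) + (0.04+0.3733²/2)·0.4559) / 0.252054 = (-0.072278 + 0.050001) / 0.252054 = -0.088382
d₂ = d₁ − σ√T = -0.088382 − 0.252054 = -0.340435
e^{−rT} = 0.981929
N(−d₁) = 0.535213,  N(−d₂) = 0.633236
V = K·e^{−rT}·N(−d₂) − S·N(−d₁) = 99.250522 − 79.473821 = 19.776701 (equal to the quote); since ∂V/∂σ > 0 for all σ, the implied volatility is unique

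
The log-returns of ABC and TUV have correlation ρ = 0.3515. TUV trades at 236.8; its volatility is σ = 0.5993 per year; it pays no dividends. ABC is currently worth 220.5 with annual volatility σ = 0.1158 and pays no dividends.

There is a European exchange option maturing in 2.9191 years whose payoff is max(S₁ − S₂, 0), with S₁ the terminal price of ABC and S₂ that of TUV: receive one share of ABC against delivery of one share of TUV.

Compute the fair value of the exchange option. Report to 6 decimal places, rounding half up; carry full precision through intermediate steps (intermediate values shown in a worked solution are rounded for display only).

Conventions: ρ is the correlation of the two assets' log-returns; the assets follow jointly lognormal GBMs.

exchange price = 77.371203

σ_eff = √(σ₁² + σ₂² − 2ρσ₁σ₂) = √(0.1158² + 0.5993² − 2·0.3515·0.1158·0.5993) = 0.569019
d₁ = (ln(S₁/S₂) + (q₂ − q₁ + σ_eff²/2)T) / (σ_eff√T) = (ln(220.5/236.8) + (0.0 − 0.0 + 0.161891)·2.9191) / 0.972190 = 0.412737
d₂ = d₁ − σ_eff√T = 0.412737 − 0.972190 = -0.559453
N(d₁) = 0.660100,  N(d₂) = 0.287926
V = S₁·e^{−q₁T}·N(d₁) − S₂·e^{−q₂T}·N(d₂) = 145.552116 − 68.180912 = 77.371203
Key observation: no risk-free rate is needed — with the second asset as numeraire the exchange option is a call on the ratio S₁/S₂, and r cancels out of the value.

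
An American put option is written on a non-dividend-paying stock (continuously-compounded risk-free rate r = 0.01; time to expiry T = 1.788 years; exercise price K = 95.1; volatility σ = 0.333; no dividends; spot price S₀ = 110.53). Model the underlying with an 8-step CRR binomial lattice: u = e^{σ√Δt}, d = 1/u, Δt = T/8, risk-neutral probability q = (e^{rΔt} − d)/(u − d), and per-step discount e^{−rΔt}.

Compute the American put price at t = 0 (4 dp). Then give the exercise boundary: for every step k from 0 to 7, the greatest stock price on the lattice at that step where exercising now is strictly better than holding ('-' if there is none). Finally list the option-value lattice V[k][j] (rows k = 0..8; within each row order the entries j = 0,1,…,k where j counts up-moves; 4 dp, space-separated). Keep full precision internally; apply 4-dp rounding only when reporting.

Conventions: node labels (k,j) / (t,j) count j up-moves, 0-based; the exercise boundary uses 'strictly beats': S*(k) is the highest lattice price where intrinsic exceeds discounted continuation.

Δt=0.22350  u=1.17050  d=0.85434  q=0.46780  discount=0.99777
step 8 (expiry): payoffs max(K−S,0) = 63.7297 52.1208 36.2158 14.4249 0.0000 0.0000 0.0000 0.0000 0.0000
step 7: (k=7,j=0): S=36.7188, K−S=58.3812, hold=58.1689 ⇒ V=58.3812 exercise | (k=7,j=1): S=50.3070, K−S=44.7930, hold=44.5806 ⇒ V=44.7930 exercise | (k=7,j=2): S=68.9238, K−S=26.1762, hold=25.9639 ⇒ V=26.1762 exercise | (k=7,j=3): S=94.4300, K−S=0.6700, hold=7.6598 ⇒ V=7.6598 continue | (k=7,j=4): S=129.3750, K−S=0.0000, hold=0.0000 ⇒ V=0.0000 continue | (k=7,j=5): S=177.2519, K−S=0.0000, hold=0.0000 ⇒ V=0.0000 continue | (k=7,j=6): S=242.8463, K−S=0.0000, hold=0.0000 ⇒ V=0.0000 continue | (k=7,j=7): S=332.7148, K−S=0.0000, hold=0.0000 ⇒ V=0.0000 continue  boundary S*=68.9238
step 6: (k=6,j=0): S=42.9792, K−S=52.1208, hold=51.9085 ⇒ V=52.1208 exercise | (k=6,j=1): S=58.8842, K−S=36.2158, hold=36.0034 ⇒ V=36.2158 exercise | (k=6,j=2): S=80.6751, K−S=14.4249, hold=17.4751 ⇒ V=17.4751 continue | (k=6,j=3): S=110.5300, K−S=0.0000, hold=4.0674 ⇒ V=4.0674 continue | (k=6,j=4): S=151.4331, K−S=0.0000, hold=0.0000 ⇒ V=0.0000 continue | (k=6,j=5): S=207.4728, K−S=0.0000, hold=0.0000 ⇒ V=0.0000 continue | (k=6,j=6): S=284.2509, K−S=0.0000, hold=0.0000 ⇒ V=0.0000 continue  boundary S*=58.8842
step 5: (k=5,j=0): S=50.3070, K−S=44.7930, hold=44.5806 ⇒ V=44.7930 exercise | (k=5,j=1): S=68.9238, K−S=26.1762, hold=27.3876 ⇒ V=27.3876 continue | (k=5,j=2): S=94.4300, K−S=0.6700, hold=11.1779 ⇒ V=11.1779 continue | (k=5,j=3): S=129.3750, K−S=0.0000, hold=2.1598 ⇒ V=2.1598 continue | (k=5,j=4): S=177.2519, K−S=0.0000, hold=0.0000 ⇒ V=0.0000 continue | (k=5,j=5): S=242.8463, K−S=0.0000, hold=0.0000 ⇒ V=0.0000 continue  boundary S*=50.3070
step 4: (k=4,j=0): S=58.8842, K−S=36.2158, hold=36.5689 ⇒ V=36.5689 continue | (k=4,j=1): S=80.6751, K−S=14.4249, hold=19.7605 ⇒ V=19.7605 continue | (k=4,j=2): S=110.5300, K−S=0.0000, hold=6.9437 ⇒ V=6.9437 continue | (k=4,j=3): S=151.4331, K−S=0.0000, hold=1.1469 ⇒ V=1.1469 continue | (k=4,j=4): S=207.4728, K−S=0.0000, hold=0.0000 ⇒ V=0.0000 continue  boundary S*=-
step 3: (k=3,j=0): S=68.9238, K−S=26.1762, hold=28.6418 ⇒ V=28.6418 continue | (k=3,j=1): S=94.4300, K−S=0.6700, hold=13.7341 ⇒ V=13.7341 continue | (k=3,j=2): S=129.3750, K−S=0.0000, hold=4.2225 ⇒ V=4.2225 continue | (k=3,j=3): S=177.2519, K−S=0.0000, hold=0.6090 ⇒ V=0.6090 continue  boundary S*=-
step 2: (k=2,j=0): S=80.6751, K−S=14.4249, hold=21.6196 ⇒ V=21.6196 continue | (k=2,j=1): S=110.5300, K−S=0.0000, hold=9.2638 ⇒ V=9.2638 continue | (k=2,j=2): S=151.4331, K−S=0.0000, hold=2.5265 ⇒ V=2.5265 continue  boundary S*=-
step 1: (k=1,j=0): S=94.4300, K−S=0.6700, hold=15.8042 ⇒ V=15.8042 continue | (k=1,j=1): S=129.3750, K−S=0.0000, hold=6.0984 ⇒ V=6.0984 continue  boundary S*=-
step 0: (k=0,j=0): S=110.5300, K−S=0.0000, hold=11.2387 ⇒ V=11.2387 continue  boundary S*=-

price = 11.2387
boundary = - - - - - 50.3070 58.8842 68.9238
tree:
11.2387
15.8042 6.0984
21.6196 9.2638 2.5265
28.6418 13.7341 4.2225 0.6090
36.5689 19.7605 6.9437 1.1469 0.0000
44.7930 27.3876 11.1779 2.1598 0.0000 0.0000
52.1208 36.2158 17.4751 4.0674 0.0000 0.0000 0.0000
58.3812 44.7930 26.1762 7.6598 0.0000 0.0000 0.0000 0.0000
63.7297 52.1208 36.2158 14.4249 0.0000 0.0000 0.0000 0.0000 0.0000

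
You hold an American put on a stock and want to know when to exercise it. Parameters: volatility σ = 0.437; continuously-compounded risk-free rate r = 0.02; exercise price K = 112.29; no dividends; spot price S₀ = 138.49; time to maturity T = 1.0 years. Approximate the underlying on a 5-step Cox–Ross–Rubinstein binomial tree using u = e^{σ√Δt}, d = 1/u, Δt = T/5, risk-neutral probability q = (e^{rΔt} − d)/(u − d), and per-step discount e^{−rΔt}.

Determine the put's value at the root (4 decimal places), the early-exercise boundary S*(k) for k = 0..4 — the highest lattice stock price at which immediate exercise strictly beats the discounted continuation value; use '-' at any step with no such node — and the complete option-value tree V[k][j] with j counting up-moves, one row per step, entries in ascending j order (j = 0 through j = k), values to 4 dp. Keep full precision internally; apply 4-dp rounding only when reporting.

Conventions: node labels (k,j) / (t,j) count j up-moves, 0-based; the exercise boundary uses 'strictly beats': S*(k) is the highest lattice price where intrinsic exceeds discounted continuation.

params: Δt=0.20000 u=1.21584 d=0.82248 q=0.46149 e^(-rΔt)=0.99601
t_5 payoffs: 60.1654 35.2364 0.0000 0.0000 0.0000 0.0000
t_4: node(4,0) S=63.3750 payoff=48.9150 vs cont=48.4668 → 48.9150 [stop]  node(4,1) S=93.6846 payoff=18.6054 vs cont=18.8996 → 18.8996 [wait]  node(4,2) S=138.4900 payoff=0.0000 vs cont=0.0000 → 0.0000 [wait]  node(4,3) S=204.7240 payoff=0.0000 vs cont=0.0000 → 0.0000 [wait]  node(4,4) S=302.6350 payoff=0.0000 vs cont=0.0000 → 0.0000 [wait]  ⇒ S*(4)=63.3750
t_3: node(3,0) S=77.0536 payoff=35.2364 vs cont=34.9233 → 35.2364 [stop]  node(3,1) S=113.9051 payoff=0.0000 vs cont=10.1370 → 10.1370 [wait]  node(3,2) S=168.3812 payoff=0.0000 vs cont=0.0000 → 0.0000 [wait]  node(3,3) S=248.9109 payoff=0.0000 vs cont=0.0000 → 0.0000 [wait]  ⇒ S*(3)=77.0536
t_2: node(2,0) S=93.6846 payoff=18.6054 vs cont=23.5590 → 23.5590 [wait]  node(2,1) S=138.4900 payoff=0.0000 vs cont=5.4371 → 5.4371 [wait]  node(2,2) S=204.7240 payoff=0.0000 vs cont=0.0000 → 0.0000 [wait]  ⇒ S*(2)=-
t_1: node(1,0) S=113.9051 payoff=0.0000 vs cont=15.1353 → 15.1353 [wait]  node(1,1) S=168.3812 payoff=0.0000 vs cont=2.9163 → 2.9163 [wait]  ⇒ S*(1)=-
t_0: node(0,0) S=138.4900 payoff=0.0000 vs cont=9.4585 → 9.4585 [wait]  ⇒ S*(0)=-

price = 9.4585
boundary = - - - 77.0536 63.3750
tree:
9.4585
15.1353 2.9163
23.5590 5.4371 0.0000
35.2364 10.1370 0.0000 0.0000
48.9150 18.8996 0.0000 0.0000 0.0000
60.1654 35.2364 0.0000 0.0000 0.0000 0.0000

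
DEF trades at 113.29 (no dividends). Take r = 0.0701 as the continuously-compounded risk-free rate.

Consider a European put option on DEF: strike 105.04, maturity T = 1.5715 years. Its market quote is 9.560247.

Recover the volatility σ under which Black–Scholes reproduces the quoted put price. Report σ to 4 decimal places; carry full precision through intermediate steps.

sigma = 0.3413

At σ = 0.3413 the Black–Scholes value reproduces the quote:
σ√T = 0.3413·√1.5715 = 0.427852
d₁ = (ln(S/K) + (r+σ²/2)T) / (σ√T) = (ln(113.29/105.04) + (0.0701+0.3413²/2)·1.5715) / 0.427852 = (0.075610 + 0.201691) / 0.427852 = 0.648123
d₂ = d₁ − σ√T = 0.648123 − 0.427852 = 0.220271
e^{−rT} = 0.895689
N(−d₁) = 0.258453,  N(−d₂) = 0.412830
V = K·e^{−rT}·N(−d₂) − S·N(−d₁) = 38.840371 − 29.280125 = 9.560247 (the observed quote) — the price is monotone increasing in volatility, hence this σ is the only solution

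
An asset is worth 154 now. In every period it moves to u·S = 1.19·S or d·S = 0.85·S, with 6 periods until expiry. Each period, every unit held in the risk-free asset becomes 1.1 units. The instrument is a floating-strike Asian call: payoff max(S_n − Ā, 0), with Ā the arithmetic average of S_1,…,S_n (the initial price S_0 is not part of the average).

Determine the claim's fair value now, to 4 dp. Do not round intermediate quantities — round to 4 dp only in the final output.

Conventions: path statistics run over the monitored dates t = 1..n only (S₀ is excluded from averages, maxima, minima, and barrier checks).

price = 32.5486

With p* = (R−d)/(u−d) = 0.7353, sum probability × payoff across the paths and divide by R^6.
Enumerate all 2^6 = 64 price paths (U = up ×1.19, D = down ×0.85); each path with k up-moves has probability p*^k·(1−p*)^(6−k).
DDDDDD: Ā=90.5901, payoff=0.0000, prob=0.000344
UDDDDD: Ā=126.8262, payoff=0.0000, prob=0.000956
DUDDDD: Ā=118.0995, payoff=0.0000, prob=0.000956
UUDDDD: Ā=165.3393, payoff=0.0000, prob=0.002654
DDUDDD: Ā=110.6819, payoff=0.0000, prob=0.000956
UDUDDD: Ā=154.9546, payoff=0.0000, prob=0.002654
DUUDDD: Ā=146.2279, payoff=0.0000, prob=0.002654
UUUDDD: Ā=204.7191, payoff=0.0000, prob=0.007374
DDDUDD: Ā=104.3768, payoff=0.0000, prob=0.000956
UDDUDD: Ā=146.1276, payoff=0.0000, prob=0.002654
DUDUDD: Ā=137.4009, payoff=0.0000, prob=0.002654
UUDUDD: Ā=192.3613, payoff=0.0000, prob=0.007374
DDUUDD: Ā=129.9833, payoff=0.0000, prob=0.002654
UDUUDD: Ā=181.9766, payoff=0.0000, prob=0.007374
DUUUDD: Ā=173.2499, payoff=0.0000, prob=0.007374
UUUUDD: Ā=242.5498, payoff=0.0000, prob=0.020482
DDDDUD: Ā=99.0176, payoff=0.0000, prob=0.000956
UDDDUD: Ā=138.6246, payoff=0.0000, prob=0.002654
DUDDUD: Ā=129.8980, payoff=0.0000, prob=0.002654
UUDDUD: Ā=181.8571, payoff=0.0000, prob=0.007374
DDUDUD: Ā=122.4803, payoff=0.0000, prob=0.002654
UDUDUD: Ā=171.4724, payoff=0.0000, prob=0.007374
DUUDUD: Ā=162.7457, payoff=0.0000, prob=0.007374
UUUDUD: Ā=227.8440, payoff=0.0000, prob=0.020482
DDDUUD: Ā=116.1753, payoff=0.0000, prob=0.002654
UDDUUD: Ā=162.6454, payoff=0.0000, prob=0.007374
DUDUUD: Ā=153.9187, payoff=5.4556, prob=0.007374
UUDUUD: Ā=215.4862, payoff=7.6379, prob=0.020482
DDUUUD: Ā=146.5010, payoff=12.8733, prob=0.007374
UDUUUD: Ā=205.1015, payoff=18.0226, prob=0.020482
DUUUUD: Ā=196.3748, payoff=26.7493, prob=0.020482
UUUUUD: Ā=274.9247, payoff=37.4490, prob=0.056894
DDDDDU: Ā=94.4622, payoff=0.0000, prob=0.000956
UDDDDU: Ā=132.2471, payoff=0.0000, prob=0.002654
DUDDDU: Ā=123.5204, payoff=0.0000, prob=0.002654
UUDDDU: Ā=172.9286, payoff=0.0000, prob=0.007374
DDUDDU: Ā=116.1028, payoff=0.0000, prob=0.002654
UDUDDU: Ā=162.5439, payoff=0.0000, prob=0.007374
DUUDDU: Ā=153.8172, payoff=5.5571, prob=0.007374
UUUDDU: Ā=215.3441, payoff=7.7800, prob=0.020482
DDDUDU: Ā=109.7977, payoff=4.0411, prob=0.002654
UDDUDU: Ā=153.7168, payoff=5.6575, prob=0.007374
DUDUDU: Ā=144.9902, payoff=14.3842, prob=0.007374
UUDUDU: Ā=202.9862, payoff=20.1378, prob=0.020482
DDUUDU: Ā=137.5725, payoff=21.8018, prob=0.007374
UDUUDU: Ā=192.6015, payoff=30.5226, prob=0.020482
DUUUDU: Ā=183.8748, payoff=39.2492, prob=0.020482
UUUUDU: Ā=257.4248, payoff=54.9489, prob=0.056894
DDDDUU: Ā=104.4385, payoff=9.4003, prob=0.002654
UDDDUU: Ā=146.2139, payoff=13.1605, prob=0.007374
DUDDUU: Ā=137.4872, payoff=21.8871, prob=0.007374
UUDDUU: Ā=192.4821, payoff=30.6420, prob=0.020482
DDUDUU: Ā=130.0695, payoff=29.3048, prob=0.007374
UDUDUU: Ā=182.0974, payoff=41.0267, prob=0.020482
DUUDUU: Ā=173.3707, payoff=49.7534, prob=0.020482
UUUDUU: Ā=242.7190, payoff=69.6547, prob=0.056894
DDDUUU: Ā=123.7645, payoff=35.6098, prob=0.007374
UDDUUU: Ā=173.2703, payoff=49.8537, prob=0.020482
DUDUUU: Ā=164.5437, payoff=58.5804, prob=0.020482
UUDUUU: Ā=230.3611, payoff=82.0126, prob=0.056894
DDUUUU: Ā=157.1260, payoff=65.9981, prob=0.020482
UDUUUU: Ā=219.9764, payoff=92.3973, prob=0.056894
DUUUUU: Ā=211.2497, payoff=101.1240, prob=0.056894
UUUUUU: Ā=295.7496, payoff=141.5735, prob=0.158040
Price = Σ prob·payoff / R^6 = 57.661862 / 1.771561 = 32.5486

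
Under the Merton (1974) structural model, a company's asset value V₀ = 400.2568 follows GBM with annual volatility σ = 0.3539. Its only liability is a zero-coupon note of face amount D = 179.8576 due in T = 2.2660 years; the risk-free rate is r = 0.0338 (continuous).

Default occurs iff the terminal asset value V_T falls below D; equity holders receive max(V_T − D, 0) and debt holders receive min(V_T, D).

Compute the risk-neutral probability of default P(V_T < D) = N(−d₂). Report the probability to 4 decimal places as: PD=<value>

PD=0.0840

Apply the equity-as-call identities (strike 179.8576, horizon 2.2660 years):
d₁ = [ln(V₀/D) + (r + σ²/2)T] / (σ√T)
   = [ln(400.2568/179.8576) + (0.0338 + 0.5·0.3539²)·2.2660] / (0.3539·√2.2660)
   = [0.799941 + 0.218494] / 0.532734 = 1.911713
d₂ = d₁ − σ√T = 1.911713 − 0.532734 = 1.378978
risk-neutral PD = N(−d₂) = N(-1.378978) = 0.083951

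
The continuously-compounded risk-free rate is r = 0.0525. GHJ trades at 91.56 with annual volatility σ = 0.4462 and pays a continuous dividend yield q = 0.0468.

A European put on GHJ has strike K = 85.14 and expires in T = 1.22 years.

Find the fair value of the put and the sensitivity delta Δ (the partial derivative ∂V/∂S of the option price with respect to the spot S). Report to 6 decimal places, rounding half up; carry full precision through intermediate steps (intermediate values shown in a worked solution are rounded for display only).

price = 13.084331
Δ = -0.322664

σ√T = 0.4462·√1.22 = 0.492844
d₁ = (ln(S/K) + (r−q+σ²/2)T) / (σ√T) = (ln(91.56/85.14) + (0.0525−0.0468+0.4462²/2)·1.22) / 0.492844 = (0.072698 + 0.128402) / 0.492844 = 0.408038
d₂ = d₁ − σ√T = 0.408038 − 0.492844 = -0.084806
e^{−rT} = 0.937958
e^{−qT} = 0.944503
N(−d₁) = 0.341623,  N(−d₂) = 0.533792
Put price V = K·e^{−rT}·N(−d₂) − S·e^{−qT}·N(−d₁) = 42.627441 − 29.543110 = 13.084331
Δ = −e^{−qT}·N(−d₁) = -0.322664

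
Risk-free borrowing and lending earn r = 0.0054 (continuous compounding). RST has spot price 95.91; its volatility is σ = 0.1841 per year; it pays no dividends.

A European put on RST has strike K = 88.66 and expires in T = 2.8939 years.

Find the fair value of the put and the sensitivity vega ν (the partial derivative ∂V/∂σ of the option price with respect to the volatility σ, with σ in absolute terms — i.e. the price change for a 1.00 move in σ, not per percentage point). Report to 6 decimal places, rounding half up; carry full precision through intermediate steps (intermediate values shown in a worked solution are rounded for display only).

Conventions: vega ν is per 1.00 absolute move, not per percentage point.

price = 7.592753
ν = 58.623563

σ√T = 0.1841·√2.8939 = 0.313181
d₁ = (ln(S/K) + (r+σ²/2)T) / (σ√T) = (ln(95.91/88.66) + (0.0054+0.1841²/2)·2.8939) / 0.313181 = (0.078601 + 0.064668) / 0.313181 = 0.457466
d₂ = d₁ − σ√T = 0.457466 − 0.313181 = 0.144285
e^{−rT} = 0.984494
N(−d₁) = 0.323668,  N(−d₂) = 0.442638
Put price V = K·e^{−rT}·N(−d₂) − S·N(−d₁) = 38.635760 − 31.043007 = 7.592753
φ(d₁) = (1/√(2π))·e^{−d₁²/2} = 0.359308
ν = S·φ(d₁)·√T = 58.623563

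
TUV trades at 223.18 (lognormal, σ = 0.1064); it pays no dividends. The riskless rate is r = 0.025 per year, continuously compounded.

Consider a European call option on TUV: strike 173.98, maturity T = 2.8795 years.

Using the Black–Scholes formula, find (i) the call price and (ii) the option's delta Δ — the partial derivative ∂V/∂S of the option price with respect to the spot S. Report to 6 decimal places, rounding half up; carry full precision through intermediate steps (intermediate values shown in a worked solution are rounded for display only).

price = 61.800296
Δ = 0.969140

σ√T = 0.1064·√2.8795 = 0.180551
d₁ = (ln(S/K) + (r+σ²/2)T) / (σ√T) = (ln(223.18/173.98) + (0.025+0.1064²/2)·2.8795) / 0.180551 = (0.249038 + 0.088287) / 0.180551 = 1.868308
d₂ = d₁ − σ√T = 1.868308 − 0.180551 = 1.687757
e^{−rT} = 0.930543
N(d₁) = 0.969140,  N(d₂) = 0.954271
Call price V = S·N(d₁) − K·e^{−rT}·N(d₂) = 216.292763 − 154.492467 = 61.800296
Δ = N(d₁) = 0.969140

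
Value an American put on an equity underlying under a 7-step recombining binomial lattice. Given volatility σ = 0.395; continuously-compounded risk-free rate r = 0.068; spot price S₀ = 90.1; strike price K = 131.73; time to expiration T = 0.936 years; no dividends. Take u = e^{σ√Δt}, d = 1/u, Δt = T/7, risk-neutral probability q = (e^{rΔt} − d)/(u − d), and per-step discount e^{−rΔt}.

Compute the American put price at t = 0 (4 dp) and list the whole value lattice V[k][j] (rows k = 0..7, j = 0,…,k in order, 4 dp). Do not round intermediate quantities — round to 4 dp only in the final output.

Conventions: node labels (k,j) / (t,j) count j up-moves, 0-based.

Δt=0.13371, u=1.15539, d=0.86551, q=0.49546, disc=e^(-rΔt)=0.99095
k=7 terminal: V=max(K-S,0) → 98.9492 87.9699 73.3133 53.7478 27.6292 0.0000 0.0000 0.0000
k=6: j=0 S=37.8747 intr=93.8553 cont=92.6630 V=93.8553[EX]; j=1 S=50.5601 intr=81.1699 cont=79.9776 V=81.1699[EX]; j=2 S=67.4942 intr=64.2358 cont=63.0435 V=64.2358[EX]; j=3 S=90.1000 intr=41.6300 cont=40.4377 V=41.6300[EX]; j=4 S=120.2772 intr=11.4528 cont=13.8138 V=13.8138[hold]; j=5 S=160.5617 intr=0.0000 cont=0.0000 V=0.0000[hold]; j=6 S=214.3386 intr=0.0000 cont=0.0000 V=0.0000[hold]
k=5: j=0 S=43.7601 intr=87.9699 cont=86.7776 V=87.9699[EX]; j=1 S=58.4167 intr=73.3133 cont=72.1210 V=73.3133[EX]; j=2 S=77.9822 intr=53.7478 cont=52.5555 V=53.7478[EX]; j=3 S=104.1008 intr=27.6292 cont=27.5961 V=27.6292[EX]; j=4 S=138.9673 intr=0.0000 cont=6.9065 V=6.9065[hold]; j=5 S=185.5117 intr=0.0000 cont=0.0000 V=0.0000[hold]
k=4: j=0 S=50.5601 intr=81.1699 cont=79.9776 V=81.1699[EX]; j=1 S=67.4942 intr=64.2358 cont=63.0435 V=64.2358[EX]; j=2 S=90.1000 intr=41.6300 cont=40.4377 V=41.6300[EX]; j=3 S=120.2772 intr=11.4528 cont=17.2047 V=17.2047[hold]; j=4 S=160.5617 intr=0.0000 cont=3.4531 V=3.4531[hold]
k=3: j=0 S=58.4167 intr=73.3133 cont=72.1210 V=73.3133[EX]; j=1 S=77.9822 intr=53.7478 cont=52.5555 V=53.7478[EX]; j=2 S=104.1008 intr=27.6292 cont=29.2609 V=29.2609[hold]; j=3 S=138.9673 intr=0.0000 cont=10.2972 V=10.2972[hold]
k=2: j=0 S=67.4942 intr=64.2358 cont=63.0435 V=64.2358[EX]; j=1 S=90.1000 intr=41.6300 cont=41.2388 V=41.6300[EX]; j=2 S=120.2772 intr=11.4528 cont=19.6853 V=19.6853[hold]
k=1: j=0 S=77.9822 intr=53.7478 cont=52.5555 V=53.7478[EX]; j=1 S=104.1008 intr=27.6292 cont=30.4789 V=30.4789[hold]
k=0: j=0 S=90.1000 intr=41.6300 cont=41.8368 V=41.8368[hold]

price = 41.8368
tree:
41.8368
53.7478 30.4789
64.2358 41.6300 19.6853
73.3133 53.7478 29.2609 10.2972
81.1699 64.2358 41.6300 17.2047 3.4531
87.9699 73.3133 53.7478 27.6292 6.9065 0.0000
93.8553 81.1699 64.2358 41.6300 13.8138 0.0000 0.0000
98.9492 87.9699 73.3133 53.7478 27.6292 0.0000 0.0000 0.0000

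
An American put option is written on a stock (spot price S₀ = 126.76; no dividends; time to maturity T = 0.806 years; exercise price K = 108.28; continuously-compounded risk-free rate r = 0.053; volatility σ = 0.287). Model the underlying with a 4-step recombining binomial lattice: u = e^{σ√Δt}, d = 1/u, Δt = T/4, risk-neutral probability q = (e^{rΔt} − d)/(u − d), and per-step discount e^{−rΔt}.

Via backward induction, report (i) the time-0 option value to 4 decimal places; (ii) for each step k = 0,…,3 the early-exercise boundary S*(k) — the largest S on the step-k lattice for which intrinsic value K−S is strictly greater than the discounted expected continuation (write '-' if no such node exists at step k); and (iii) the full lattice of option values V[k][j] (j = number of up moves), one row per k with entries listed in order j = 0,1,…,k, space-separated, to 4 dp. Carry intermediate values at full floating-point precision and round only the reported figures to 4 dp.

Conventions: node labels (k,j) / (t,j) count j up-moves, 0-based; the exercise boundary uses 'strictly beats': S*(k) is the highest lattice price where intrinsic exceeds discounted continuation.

params: Δt=0.20150 u=1.13750 d=0.87912 q=0.50939 e^(-rΔt)=0.98938
t_4 payoffs: 32.5653 10.3127 0.0000 0.0000 0.0000
t_3: node(3,0) S=86.1253 payoff=22.1547 vs cont=21.0045 → 22.1547 [stop]  node(3,1) S=111.4376 payoff=0.0000 vs cont=5.0057 → 5.0057 [wait]  node(3,2) S=144.1892 payoff=0.0000 vs cont=0.0000 → 0.0000 [wait]  node(3,3) S=186.5665 payoff=0.0000 vs cont=0.0000 → 0.0000 [wait]  ⇒ S*(3)=86.1253
t_2: node(2,0) S=97.9673 payoff=10.3127 vs cont=13.2766 → 13.2766 [wait]  node(2,1) S=126.7600 payoff=0.0000 vs cont=2.4298 → 2.4298 [wait]  node(2,2) S=164.0148 payoff=0.0000 vs cont=0.0000 → 0.0000 [wait]  ⇒ S*(2)=-
t_1: node(1,0) S=111.4376 payoff=0.0000 vs cont=7.6690 → 7.6690 [wait]  node(1,1) S=144.1892 payoff=0.0000 vs cont=1.1794 → 1.1794 [wait]  ⇒ S*(1)=-
t_0: node(0,0) S=126.7600 payoff=0.0000 vs cont=4.3169 → 4.3169 [wait]  ⇒ S*(0)=-

price = 4.3169
boundary = - - - 86.1253
tree:
4.3169
7.6690 1.1794
13.2766 2.4298 0.0000
22.1547 5.0057 0.0000 0.0000
32.5653 10.3127 0.0000 0.0000 0.0000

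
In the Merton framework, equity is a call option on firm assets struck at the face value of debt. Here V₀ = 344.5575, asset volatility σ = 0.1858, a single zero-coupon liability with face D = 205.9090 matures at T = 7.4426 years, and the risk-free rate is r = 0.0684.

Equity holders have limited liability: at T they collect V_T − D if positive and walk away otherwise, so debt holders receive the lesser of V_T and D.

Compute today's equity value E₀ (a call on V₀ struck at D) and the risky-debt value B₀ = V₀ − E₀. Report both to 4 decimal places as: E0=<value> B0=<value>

E0=221.6167 B0=122.9408

Work the structural quantities from V₀ = 344.5575 against face 205.9090:
d₁ = [ln(V₀/D) + (r + σ²/2)T] / (σ√T)
   = [ln(344.5575/205.9090) + (0.0684 + 0.5·0.1858²)·7.4426] / (0.1858·√7.4426)
   = [0.514827 + 0.637539] / 0.506883 = 2.273434
d₂ = d₁ − σ√T = 2.273434 − 0.506883 = 1.766551
N(d₁) = 0.988500,  N(d₂) = 0.961348,  e^(−rT) = 0.601052
E₀ = V₀·N(d₁) − D·e^(−rT)·N(d₂)
   = 344.5575·0.988500 − 205.9090·0.601052·0.961348 = 221.616687
B₀ = V₀ − E₀ = 344.5575 − 221.616687 = 122.940813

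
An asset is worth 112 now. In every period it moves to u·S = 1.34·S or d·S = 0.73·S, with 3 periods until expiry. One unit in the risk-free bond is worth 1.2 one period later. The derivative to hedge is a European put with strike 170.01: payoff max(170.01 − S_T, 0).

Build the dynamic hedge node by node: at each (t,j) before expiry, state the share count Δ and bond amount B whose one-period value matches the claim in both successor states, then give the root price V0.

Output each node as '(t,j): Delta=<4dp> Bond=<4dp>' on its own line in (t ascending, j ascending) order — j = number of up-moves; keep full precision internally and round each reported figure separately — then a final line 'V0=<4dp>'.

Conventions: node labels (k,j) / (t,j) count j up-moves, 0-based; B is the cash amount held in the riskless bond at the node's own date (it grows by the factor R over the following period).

No-arbitrage ⇒ martingale measure with p* = (R−d)/(u−d) = 0.7705.
Terminal payoffs: V(3,0)=126.4401, V(3,1)=90.0324, V(3,2)=23.2017, V(3,3)=0.0000
Node (2,0) S=59.6848: V=(p*·90.0324+(1−p*)·126.4401)/1.2=81.9902; Δ=(90.0324−126.4401)/(79.9776−43.5699)=-1.0000; B=V−Δ·S=141.6750
Node (2,1) S=109.5584: V=(p*·23.2017+(1−p*)·90.0324)/1.2=32.1166; Δ=(23.2017−90.0324)/(146.8083−79.9776)=-1.0000; B=V−Δ·S=141.6750
Node (2,2) S=201.1072: V=(p*·0.0000+(1−p*)·23.2017)/1.2=4.4375; Δ=(0.0000−23.2017)/(269.4836−146.8083)=-0.1891; B=V−Δ·S=42.4731
Node (1,0) S=81.7600: V=(p*·32.1166+(1−p*)·81.9902)/1.2=36.3025; Δ=(32.1166−81.9902)/(109.5584−59.6848)=-1.0000; B=V−Δ·S=118.0625
Node (1,1) S=150.0800: V=(p*·4.4375+(1−p*)·32.1166)/1.2=8.9917; Δ=(4.4375−32.1166)/(201.1072−109.5584)=-0.3023; B=V−Δ·S=54.3673
Node (0,0) S=112.0000: V=(p*·8.9917+(1−p*)·36.3025)/1.2=12.7165; Δ=(8.9917−36.3025)/(150.0800−81.7600)=-0.3997; B=V−Δ·S=57.4882
Check: Δ(0,0)·S0 + B(0,0) = 12.7165 = V0.

(0,0): Delta=-0.3997 Bond=57.4882
(1,0): Delta=-1.0000 Bond=118.0625
(1,1): Delta=-0.3023 Bond=54.3673
(2,0): Delta=-1.0000 Bond=141.6750
(2,1): Delta=-1.0000 Bond=141.6750
(2,2): Delta=-0.1891 Bond=42.4731
V0=12.7165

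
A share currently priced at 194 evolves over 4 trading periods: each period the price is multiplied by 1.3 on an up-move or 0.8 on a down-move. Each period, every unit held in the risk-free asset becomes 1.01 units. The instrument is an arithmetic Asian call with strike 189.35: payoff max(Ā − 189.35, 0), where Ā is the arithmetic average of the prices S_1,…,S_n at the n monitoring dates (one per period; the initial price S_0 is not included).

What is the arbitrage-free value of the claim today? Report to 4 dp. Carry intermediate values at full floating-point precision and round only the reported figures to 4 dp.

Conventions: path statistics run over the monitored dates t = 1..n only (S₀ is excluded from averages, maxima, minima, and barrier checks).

price = 30.2739

Risk-neutral up-probability p* = (R−d)/(u−d) = (1.01−0.8)/(1.3−0.8) = 0.4200; the claim prices as the p*-weighted sum of path payoffs discounted by R^4.
Enumerate all 2^4 = 16 price paths (U = up ×1.3, D = down ×0.8); each path with k up-moves has probability p*^k·(1−p*)^(4−k).
DDDD: Ā=114.5376, payoff=0.0000, prob=0.113165
UDDD: Ā=186.1236, payoff=0.0000, prob=0.081947
DUDD: Ā=161.8736, payoff=0.0000, prob=0.081947
UUDD: Ā=263.0446, payoff=73.6946, prob=0.059341
DDUD: Ā=142.4736, payoff=0.0000, prob=0.081947
UDUD: Ā=231.5196, payoff=42.1696, prob=0.059341
DUUD: Ā=207.2696, payoff=17.9196, prob=0.059341
UUUD: Ā=336.8131, payoff=147.4631, prob=0.042971
DDDU: Ā=126.9536, payoff=0.0000, prob=0.081947
UDDU: Ā=206.2996, payoff=16.9496, prob=0.059341
DUDU: Ā=182.0496, payoff=0.0000, prob=0.059341
UUDU: Ā=295.8306, payoff=106.4806, prob=0.042971
DDUU: Ā=162.6496, payoff=0.0000, prob=0.059341
UDUU: Ā=264.3056, payoff=74.9556, prob=0.042971
DUUU: Ā=240.0556, payoff=50.7056, prob=0.042971
UUUU: Ā=390.0904, payoff=200.7404, prob=0.031117
Price = Σ prob·payoff / R^4 = 31.503111 / 1.040604 = 30.2739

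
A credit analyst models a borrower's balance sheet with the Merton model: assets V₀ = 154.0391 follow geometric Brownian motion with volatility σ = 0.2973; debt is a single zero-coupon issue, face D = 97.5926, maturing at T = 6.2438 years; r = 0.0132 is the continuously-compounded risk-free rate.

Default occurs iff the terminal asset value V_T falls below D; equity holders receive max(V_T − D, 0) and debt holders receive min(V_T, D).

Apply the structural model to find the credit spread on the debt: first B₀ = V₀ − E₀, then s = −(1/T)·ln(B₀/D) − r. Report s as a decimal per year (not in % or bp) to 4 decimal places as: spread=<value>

Equity is a call on the firm's assets struck at D = 97.5926:
d₁ = [ln(V₀/D) + (r + σ²/2)T] / (σ√T)
   = [ln(154.0391/97.5926) + (0.0132 + 0.5·0.2973²)·6.2438] / (0.2973·√6.2438)
   = [0.456405 + 0.358354] / 0.742881 = 1.096756
d₂ = d₁ − σ√T = 1.096756 − 0.742881 = 0.353874
N(d₁) = 0.863626,  N(d₂) = 0.638284,  e^(−rT) = 0.920887
E₀ = V₀·N(d₁) − D·e^(−rT)·N(d₂)
   = 154.0391·0.863626 − 97.5926·0.920887·0.638284 = 75.668509
B₀ = V₀ − E₀ = 154.0391 − 75.668509 = 78.370591
spread = −(1/T)·ln(B₀/D) − r = −(1/6.2438)·ln(78.370591/97.5926) − 0.0132 = 0.02193132

spread=0.0219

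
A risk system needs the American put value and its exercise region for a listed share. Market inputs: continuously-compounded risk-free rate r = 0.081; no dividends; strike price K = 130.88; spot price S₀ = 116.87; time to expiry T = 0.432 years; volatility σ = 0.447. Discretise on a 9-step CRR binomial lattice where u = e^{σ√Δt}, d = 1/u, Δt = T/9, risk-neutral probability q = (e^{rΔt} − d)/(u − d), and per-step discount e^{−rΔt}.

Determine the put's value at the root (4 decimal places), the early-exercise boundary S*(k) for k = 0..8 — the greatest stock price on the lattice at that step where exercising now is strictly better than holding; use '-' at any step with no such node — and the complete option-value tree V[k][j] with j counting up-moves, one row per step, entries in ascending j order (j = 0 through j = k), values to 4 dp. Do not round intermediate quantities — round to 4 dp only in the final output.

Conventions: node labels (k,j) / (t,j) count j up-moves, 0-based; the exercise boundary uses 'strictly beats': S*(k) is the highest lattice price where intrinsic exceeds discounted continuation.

price = 20.2401
boundary = - - - 87.1180 96.0815 87.1180 96.0815 105.9672 116.8700
tree:
20.2401
27.0226 13.4906
34.9705 19.1394 7.8428
43.7620 26.2906 12.0057 3.6642
51.8892 34.7985 17.8312 6.1662 1.1445
59.2583 43.7620 25.5056 10.1543 2.1525 0.1267
65.9399 51.8892 34.7985 16.2405 4.0348 0.2521 0.0000
71.9982 59.2583 43.7620 24.9128 7.5346 0.5016 0.0000 0.0000
77.4913 65.9399 51.8892 34.7985 14.0100 0.9980 0.0000 0.0000 0.0000
82.4719 71.9982 59.2583 43.7620 24.9128 1.9854 0.0000 0.0000 0.0000 0.0000

params: Δt=0.04800 u=1.10289 d=0.90671 q=0.49539 e^(-rΔt)=0.99612
t_9 payoffs: 82.4719 71.9982 59.2583 43.7620 24.9128 1.9854 0.0000 0.0000 0.0000 0.0000
t_8: node(8,0) S=53.3887 payoff=77.4913 vs cont=76.9834 → 77.4913 [stop]  node(8,1) S=64.9401 payoff=65.9399 vs cont=65.4320 → 65.9399 [stop]  node(8,2) S=78.9908 payoff=51.8892 vs cont=51.3814 → 51.8892 [stop]  node(8,3) S=96.0815 payoff=34.7985 vs cont=34.2906 → 34.7985 [stop]  node(8,4) S=116.8700 payoff=14.0100 vs cont=13.5021 → 14.0100 [stop]  node(8,5) S=142.1564 payoff=0.0000 vs cont=0.9980 → 0.9980 [wait]  node(8,6) S=172.9138 payoff=0.0000 vs cont=0.0000 → 0.0000 [wait]  node(8,7) S=210.3261 payoff=0.0000 vs cont=0.0000 → 0.0000 [wait]  node(8,8) S=255.8329 payoff=0.0000 vs cont=0.0000 → 0.0000 [wait]  ⇒ S*(8)=116.8700
t_7: node(7,0) S=58.8818 payoff=71.9982 vs cont=71.4903 → 71.9982 [stop]  node(7,1) S=71.6217 payoff=59.2583 vs cont=58.7504 → 59.2583 [stop]  node(7,2) S=87.1180 payoff=43.7620 vs cont=43.2541 → 43.7620 [stop]  node(7,3) S=105.9672 payoff=24.9128 vs cont=24.4049 → 24.9128 [stop]  node(7,4) S=128.8946 payoff=1.9854 vs cont=7.5346 → 7.5346 [wait]  node(7,5) S=156.7827 payoff=0.0000 vs cont=0.5016 → 0.5016 [wait]  node(7,6) S=190.7047 payoff=0.0000 vs cont=0.0000 → 0.0000 [wait]  node(7,7) S=231.9662 payoff=0.0000 vs cont=0.0000 → 0.0000 [wait]  ⇒ S*(7)=105.9672
t_6: node(6,0) S=64.9401 payoff=65.9399 vs cont=65.4320 → 65.9399 [stop]  node(6,1) S=78.9908 payoff=51.8892 vs cont=51.3814 → 51.8892 [stop]  node(6,2) S=96.0815 payoff=34.7985 vs cont=34.2906 → 34.7985 [stop]  node(6,3) S=116.8700 payoff=14.0100 vs cont=16.2405 → 16.2405 [wait]  node(6,4) S=142.1564 payoff=0.0000 vs cont=4.0348 → 4.0348 [wait]  node(6,5) S=172.9138 payoff=0.0000 vs cont=0.2521 → 0.2521 [wait]  node(6,6) S=210.3261 payoff=0.0000 vs cont=0.0000 → 0.0000 [wait]  ⇒ S*(6)=96.0815
t_5: node(5,0) S=71.6217 payoff=59.2583 vs cont=58.7504 → 59.2583 [stop]  node(5,1) S=87.1180 payoff=43.7620 vs cont=43.2541 → 43.7620 [stop]  node(5,2) S=105.9672 payoff=24.9128 vs cont=25.5056 → 25.5056 [wait]  node(5,3) S=128.8946 payoff=1.9854 vs cont=10.1543 → 10.1543 [wait]  node(5,4) S=156.7827 payoff=0.0000 vs cont=2.1525 → 2.1525 [wait]  node(5,5) S=190.7047 payoff=0.0000 vs cont=0.1267 → 0.1267 [wait]  ⇒ S*(5)=87.1180
t_4: node(4,0) S=78.9908 payoff=51.8892 vs cont=51.3814 → 51.8892 [stop]  node(4,1) S=96.0815 payoff=34.7985 vs cont=34.5832 → 34.7985 [stop]  node(4,2) S=116.8700 payoff=14.0100 vs cont=17.8312 → 17.8312 [wait]  node(4,3) S=142.1564 payoff=0.0000 vs cont=6.1662 → 6.1662 [wait]  node(4,4) S=172.9138 payoff=0.0000 vs cont=1.1445 → 1.1445 [wait]  ⇒ S*(4)=96.0815
t_3: node(3,0) S=87.1180 payoff=43.7620 vs cont=43.2541 → 43.7620 [stop]  node(3,1) S=105.9672 payoff=24.9128 vs cont=26.2906 → 26.2906 [wait]  node(3,2) S=128.8946 payoff=1.9854 vs cont=12.0057 → 12.0057 [wait]  node(3,3) S=156.7827 payoff=0.0000 vs cont=3.6642 → 3.6642 [wait]  ⇒ S*(3)=87.1180
t_2: node(2,0) S=96.0815 payoff=34.7985 vs cont=34.9705 → 34.9705 [wait]  node(2,1) S=116.8700 payoff=14.0100 vs cont=19.1394 → 19.1394 [wait]  node(2,2) S=142.1564 payoff=0.0000 vs cont=7.8428 → 7.8428 [wait]  ⇒ S*(2)=-
t_1: node(1,0) S=105.9672 payoff=24.9128 vs cont=27.0226 → 27.0226 [wait]  node(1,1) S=128.8946 payoff=1.9854 vs cont=13.4906 → 13.4906 [wait]  ⇒ S*(1)=-
t_0: node(0,0) S=116.8700 payoff=14.0100 vs cont=20.2401 → 20.2401 [wait]  ⇒ S*(0)=-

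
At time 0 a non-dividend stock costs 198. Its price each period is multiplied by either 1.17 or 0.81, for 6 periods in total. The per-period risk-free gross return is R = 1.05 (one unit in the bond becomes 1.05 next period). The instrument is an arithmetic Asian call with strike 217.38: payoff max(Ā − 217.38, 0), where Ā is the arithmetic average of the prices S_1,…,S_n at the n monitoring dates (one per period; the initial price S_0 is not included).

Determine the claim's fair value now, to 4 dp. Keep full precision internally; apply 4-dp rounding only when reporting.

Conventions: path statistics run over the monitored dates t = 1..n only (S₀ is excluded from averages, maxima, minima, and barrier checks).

Under the martingale measure an up-move has probability p* = 0.6667; value the claim as the probability-weighted average of per-path payoffs, discounted 6 periods at R = 1.05.
Enumerate all 2^6 = 64 price paths (U = up ×1.17, D = down ×0.81); each path with k up-moves has probability p*^k·(1−p*)^(6−k).
DDDDDD: Ā=100.9508, payoff=0.0000, prob=0.001372
UDDDDD: Ā=145.8179, payoff=0.0000, prob=0.002743
DUDDDD: Ā=133.9379, payoff=0.0000, prob=0.002743
UUDDDD: Ā=193.4658, payoff=0.0000, prob=0.005487
DDUDDD: Ā=124.3151, payoff=0.0000, prob=0.002743
UDUDDD: Ā=179.5662, payoff=0.0000, prob=0.005487
DUUDDD: Ā=167.6862, payoff=0.0000, prob=0.005487
UUUDDD: Ā=242.2134, payoff=24.8334, prob=0.010974
DDDUDD: Ā=116.5206, payoff=0.0000, prob=0.002743
UDDUDD: Ā=168.3075, payoff=0.0000, prob=0.005487
DUDUDD: Ā=156.4275, payoff=0.0000, prob=0.005487
UUDUDD: Ā=225.9509, payoff=8.5709, prob=0.010974
DDUUDD: Ā=146.8047, payoff=0.0000, prob=0.005487
UDUUDD: Ā=212.0513, payoff=0.0000, prob=0.010974
DUUUDD: Ā=200.1713, payoff=0.0000, prob=0.010974
UUUUDD: Ā=289.1363, payoff=71.7563, prob=0.021948
DDDDUD: Ā=110.2071, payoff=0.0000, prob=0.002743
UDDDUD: Ā=159.1880, payoff=0.0000, prob=0.005487
DUDDUD: Ā=147.3080, payoff=0.0000, prob=0.005487
UUDDUD: Ā=212.7782, payoff=0.0000, prob=0.010974
DDUDUD: Ā=137.6852, payoff=0.0000, prob=0.005487
UDUDUD: Ā=198.8786, payoff=0.0000, prob=0.010974
DUUDUD: Ā=186.9986, payoff=0.0000, prob=0.010974
UUUDUD: Ā=270.1091, payoff=52.7291, prob=0.021948
DDDUUD: Ā=129.8907, payoff=0.0000, prob=0.005487
UDDUUD: Ā=187.6200, payoff=0.0000, prob=0.010974
DUDUUD: Ā=175.7400, payoff=0.0000, prob=0.010974
UUDUUD: Ā=253.8466, payoff=36.4666, prob=0.021948
DDUUUD: Ā=166.1172, payoff=0.0000, prob=0.010974
UDUUUD: Ā=239.9470, payoff=22.5670, prob=0.021948
DUUUUD: Ā=228.0670, payoff=10.6870, prob=0.021948
UUUUUD: Ā=329.4301, payoff=112.0501, prob=0.043896
DDDDDU: Ā=105.0931, payoff=0.0000, prob=0.002743
UDDDDU: Ā=151.8012, payoff=0.0000, prob=0.005487
DUDDDU: Ā=139.9212, payoff=0.0000, prob=0.005487
UUDDDU: Ā=202.1084, payoff=0.0000, prob=0.010974
DDUDDU: Ā=130.2984, payoff=0.0000, prob=0.005487
UDUDDU: Ā=188.2088, payoff=0.0000, prob=0.010974
DUUDDU: Ā=176.3288, payoff=0.0000, prob=0.010974
UUUDDU: Ā=254.6971, payoff=37.3171, prob=0.021948
DDDUDU: Ā=122.5039, payoff=0.0000, prob=0.005487
UDDUDU: Ā=176.9501, payoff=0.0000, prob=0.010974
DUDUDU: Ā=165.0701, payoff=0.0000, prob=0.010974
UUDUDU: Ā=238.4346, payoff=21.0546, prob=0.021948
DDUUDU: Ā=155.4473, payoff=0.0000, prob=0.010974
UDUUDU: Ā=224.5350, payoff=7.1550, prob=0.021948
DUUUDU: Ā=212.6550, payoff=0.0000, prob=0.021948
UUUUDU: Ā=307.1683, payoff=89.7883, prob=0.043896
DDDDUU: Ā=116.1904, payoff=0.0000, prob=0.005487
UDDDUU: Ā=167.8306, payoff=0.0000, prob=0.010974
DUDDUU: Ā=155.9506, payoff=0.0000, prob=0.010974
UUDDUU: Ā=225.2620, payoff=7.8820, prob=0.021948
DDUDUU: Ā=146.3278, payoff=0.0000, prob=0.010974
UDUDUU: Ā=211.3624, payoff=0.0000, prob=0.021948
DUUDUU: Ā=199.4824, payoff=0.0000, prob=0.021948
UUUDUU: Ā=288.1412, payoff=70.7612, prob=0.043896
DDDUUU: Ā=138.5333, payoff=0.0000, prob=0.010974
UDDUUU: Ā=200.1037, payoff=0.0000, prob=0.021948
DUDUUU: Ā=188.2237, payoff=0.0000, prob=0.021948
UUDUUU: Ā=271.8787, payoff=54.4987, prob=0.043896
DDUUUU: Ā=178.6009, payoff=0.0000, prob=0.021948
UDUUUU: Ā=257.9791, payoff=40.5991, prob=0.043896
DUUUUU: Ā=246.0991, payoff=28.7191, prob=0.043896
UUUUUU: Ā=355.4764, payoff=138.0964, prob=0.087791
Price = Σ prob·payoff / R^6 = 35.764838 / 1.340096 = 26.6883

price = 26.6883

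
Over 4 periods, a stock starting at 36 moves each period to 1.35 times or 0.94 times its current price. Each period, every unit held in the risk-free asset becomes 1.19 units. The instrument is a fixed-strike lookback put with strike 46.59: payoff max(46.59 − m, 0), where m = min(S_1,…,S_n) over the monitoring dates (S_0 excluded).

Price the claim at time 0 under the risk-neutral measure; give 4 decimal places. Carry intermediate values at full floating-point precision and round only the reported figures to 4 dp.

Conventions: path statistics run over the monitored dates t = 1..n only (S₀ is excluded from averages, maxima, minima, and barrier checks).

No-arbitrage gives p* = (R−d)/(u−d) = 0.6098: enumerate every path, weight its payoff by its p*-probability, and discount by R^4.
Enumerate all 2^4 = 16 price paths (U = up ×1.35, D = down ×0.94); each path with k up-moves has probability p*^k·(1−p*)^(4−k).
DDDD: m=28.1070, payoff=18.4830, prob=0.023192
UDDD: m=40.3664, payoff=6.2236, prob=0.036238
DUDD: m=33.8400, payoff=12.7500, prob=0.036238
UUDD: m=48.6000, payoff=0.0000, prob=0.056622
DDUD: m=31.8096, payoff=14.7804, prob=0.036238
UDUD: m=45.6840, payoff=0.9060, prob=0.056622
DUUD: m=33.8400, payoff=12.7500, prob=0.056622
UUUD: m=48.6000, payoff=0.0000, prob=0.088472
DDDU: m=29.9010, payoff=16.6890, prob=0.036238
UDDU: m=42.9430, payoff=3.6470, prob=0.056622
DUDU: m=33.8400, payoff=12.7500, prob=0.056622
UUDU: m=48.6000, payoff=0.0000, prob=0.088472
DDUU: m=31.8096, payoff=14.7804, prob=0.056622
UDUU: m=45.6840, payoff=0.9060, prob=0.088472
DUUU: m=33.8400, payoff=12.7500, prob=0.088472
UUUU: m=48.6000, payoff=0.0000, prob=0.138237
Price = Σ prob·payoff / R^4 = 6.003345 / 2.005339 = 2.9937

price = 2.9937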